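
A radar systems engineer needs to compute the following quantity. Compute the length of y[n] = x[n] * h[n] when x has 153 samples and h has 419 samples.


Linear convolution output length:
L = N + M - 1
  = 153 + 419 - 1
  = 571 samples

571


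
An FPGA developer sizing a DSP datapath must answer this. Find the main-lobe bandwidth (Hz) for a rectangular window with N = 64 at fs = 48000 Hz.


Main lobe width for a rectangular window:
Width = 2 * fs / N
      = 2 * 48000 / 64
      = 96000 / 64
      = 1500.0 Hz

1500.0 Hz


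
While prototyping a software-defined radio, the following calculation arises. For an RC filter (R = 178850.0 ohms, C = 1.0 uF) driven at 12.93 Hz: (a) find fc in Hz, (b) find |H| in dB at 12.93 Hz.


Step 1 — cutoff frequency:
fc = 1 / (2*pi*R*C)
C = 1.0 uF = 1e-06 F
fc = 1 / (2*pi*178850.0*1e-06)
   = 0.889879 Hz

Step 2 — magnitude at f = 12.93 Hz:
|H(f)| = 1 / sqrt(1 + (f/fc)^2)
f/fc = 12.93 / 0.889879 = 14.530065
|H| = 1 / sqrt(1 + 211.122789) = 0.0686604
|H|_dB = 20*log10(0.0686604) = -23.27 dB

fc = 0.889879 Hz; |H(12.93 Hz)| = -23.27 dB


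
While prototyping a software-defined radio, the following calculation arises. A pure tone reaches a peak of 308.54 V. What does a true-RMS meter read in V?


RMS voltage for a sinusoidal waveform:
V_rms = V_peak / sqrt(2)
      = 308.54 / 1.414214
      = 218.171 V

218.171 V


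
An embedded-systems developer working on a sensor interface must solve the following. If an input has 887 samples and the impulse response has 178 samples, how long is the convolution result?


Linear convolution output length:
L = N + M - 1
  = 887 + 178 - 1
  = 1064 samples

1064


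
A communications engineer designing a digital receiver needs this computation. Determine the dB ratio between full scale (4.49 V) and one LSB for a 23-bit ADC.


Dynamic range from full-scale to LSB:
V_min = V_max / 2^bits = 4.49 / 2^23
DR = 20 * log10(V_max / V_min)
   = 20 * log10(2^23)
   = 20 * 23 * log10(2)
   = 138.47 dB

138.47 dB


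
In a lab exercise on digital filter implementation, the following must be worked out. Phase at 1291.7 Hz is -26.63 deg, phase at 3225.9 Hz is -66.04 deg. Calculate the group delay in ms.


Group delay from phase difference:
tau = -d(phi)/d(omega)
d(phi) = -39.41 deg = -0.687834 rad
d(omega) = 2*pi*(3225.9 - 1291.7) = 12152.937 rad/s
tau = -(-0.687834) / 12152.937
    = 0.0566 ms

0.0566 ms


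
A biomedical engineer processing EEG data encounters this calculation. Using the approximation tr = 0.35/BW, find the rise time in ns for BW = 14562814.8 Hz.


Rise time from bandwidth relationship:
tr = 0.35 / BW
   = 0.35 / 14562814.8
   = 2.403381522e-08 s
   = 24.0338 ns

24.0338 ns


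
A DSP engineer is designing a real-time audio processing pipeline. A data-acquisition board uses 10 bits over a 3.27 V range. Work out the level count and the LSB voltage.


Step 1 — number of quantization levels:
L = 2^N = 2^10 = 1024

Step 2 — LSB step size:
delta = Vfs / L
      = 3.27 / 1024
      = 0.00319336 V

Levels = 1024; step size = 0.00319336 V


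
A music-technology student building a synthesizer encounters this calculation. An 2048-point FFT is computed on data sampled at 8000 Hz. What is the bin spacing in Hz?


DFT frequency resolution:
df = fs / N
   = 8000 / 2048
   = 3.9062 Hz

3.9062 Hz


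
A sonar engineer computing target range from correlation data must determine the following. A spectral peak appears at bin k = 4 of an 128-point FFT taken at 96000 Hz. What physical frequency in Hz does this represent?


Frequency of DFT bin k:
f_k = k * fs / N
    = 4 * 96000 / 128
    = 384000 / 128
    = 3000.0 Hz

3000.0 Hz


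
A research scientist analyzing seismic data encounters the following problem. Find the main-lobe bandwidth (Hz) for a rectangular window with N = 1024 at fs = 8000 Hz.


Main lobe width for a rectangular window:
Width = 2 * fs / N
      = 2 * 8000 / 1024
      = 16000 / 1024
      = 15.625 Hz

15.625 Hz


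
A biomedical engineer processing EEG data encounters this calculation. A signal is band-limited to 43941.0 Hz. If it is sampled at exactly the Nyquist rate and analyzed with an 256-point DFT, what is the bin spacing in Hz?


Step 1 — Nyquist sampling rate:
fs = 2 * fmax = 2 * 43941.0 = 87882.0 Hz

Step 2 — DFT bin spacing:
df = fs / N = 87882.0 / 256 = 343.2891 Hz

343.2891 Hz


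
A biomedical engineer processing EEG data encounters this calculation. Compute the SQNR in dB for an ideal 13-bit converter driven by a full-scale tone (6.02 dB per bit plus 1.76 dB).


Theoretical SNR for a full-scale sinusoid:
SNR = 6.02 * N + 1.76
    = 6.02 * 13 + 1.76
    = 78.26 + 1.76
    = 80.02 dB

80.02 dB


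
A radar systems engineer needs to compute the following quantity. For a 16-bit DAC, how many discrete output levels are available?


Number of quantization levels = 2^N
= 2^16
= 65536

65536


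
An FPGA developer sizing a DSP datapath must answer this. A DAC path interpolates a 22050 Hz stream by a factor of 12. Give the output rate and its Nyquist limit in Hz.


Step 1 — output sample rate after interpolation by L:
fs_out = L * fs_in = 12 * 22050 = 264600 Hz

Step 2 — Nyquist frequency of the output stream:
f_Nyq = fs_out / 2 = 264600 / 2 = 132300.0 Hz

fs_out = 264600 Hz; f_Nyquist = 132300.0 Hz


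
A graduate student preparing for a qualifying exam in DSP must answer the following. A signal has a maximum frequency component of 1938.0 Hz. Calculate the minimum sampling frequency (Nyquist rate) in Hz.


The Nyquist rate is twice the maximum frequency component.
fs_min = 2 * fmax
      = 2 * 1938.0
      = 3876.0 Hz

3876.0


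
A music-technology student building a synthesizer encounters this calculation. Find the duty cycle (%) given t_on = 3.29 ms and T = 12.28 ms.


Duty cycle as a percentage:
DC = (t_on / T) * 100
   = (3.29 / 12.28) * 100
   = 0.267915 * 100
   = 26.79 %

26.79 %


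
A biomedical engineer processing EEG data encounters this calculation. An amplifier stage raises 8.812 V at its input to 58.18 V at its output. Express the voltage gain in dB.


Voltage gain in dB:
G = 20 * log10(Vout / Vin)
  = 20 * log10(58.18 / 8.812)
  = 20 * log10(6.60236)
  = 20 * 0.819699
  = 16.39 dB

16.39 dB


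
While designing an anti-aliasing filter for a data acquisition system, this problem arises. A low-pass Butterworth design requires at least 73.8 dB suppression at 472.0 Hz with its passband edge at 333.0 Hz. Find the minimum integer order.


Butterworth filter order formula:
n = log10(10^(A/10) - 1) / (2 * log10(f_stop/f_pass))
10^(73.8/10) - 1 = 23988328.1902
f_stop/f_pass = 472.0 / 333.0 = 1.4174
n = 24.3568 -> ceil = 25

25


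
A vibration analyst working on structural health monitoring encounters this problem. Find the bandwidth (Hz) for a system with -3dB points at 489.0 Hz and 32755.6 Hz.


Bandwidth is the difference of -3dB frequencies:
BW = f_high - f_low
   = 32755.6 - 489.0
   = 32266.6 Hz

32266.6 Hz


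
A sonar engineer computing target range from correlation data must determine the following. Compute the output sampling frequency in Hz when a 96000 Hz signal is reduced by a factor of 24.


Decimation reduces the sample rate:
fs_out = fs_in / M
       = 96000 / 24
       = 4000.0 Hz

4000.0 Hz


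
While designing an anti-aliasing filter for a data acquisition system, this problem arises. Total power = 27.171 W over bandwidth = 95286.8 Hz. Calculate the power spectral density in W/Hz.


Power spectral density:
PSD = P / BW
    = 27.171 / 95286.8
    = 0.00028515 W/Hz

0.00028515 W/Hz


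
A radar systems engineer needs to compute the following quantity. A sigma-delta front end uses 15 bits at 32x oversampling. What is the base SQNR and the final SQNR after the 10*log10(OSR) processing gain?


Step 1 — baseline SQNR at Nyquist:
SQNR_base = 6.02*N + 1.76
          = 6.02*15 + 1.76
          = 92.06 dB

Step 2 — oversampling processing gain:
G = 10*log10(OSR) = 10*log10(32) = 15.05 dB

Step 3 — total:
SQNR_total = 92.06 + 15.05 = 107.11 dB

Base SQNR = 92.06 dB; oversampled SQNR = 107.11 dB


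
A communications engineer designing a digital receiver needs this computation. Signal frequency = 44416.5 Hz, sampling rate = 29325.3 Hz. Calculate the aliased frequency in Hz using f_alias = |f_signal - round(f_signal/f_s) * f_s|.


Compute the nearest integer multiple of fs to the signal:
n = round(44416.5 / 29325.3) = 2
f_alias = |44416.5 - 2 * 29325.3|
        = |44416.5 - 58650.6|
        = 14234.1 Hz

14234.1


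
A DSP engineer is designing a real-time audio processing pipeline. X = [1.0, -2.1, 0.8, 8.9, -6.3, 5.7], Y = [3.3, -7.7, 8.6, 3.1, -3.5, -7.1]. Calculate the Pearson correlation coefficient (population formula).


Pearson correlation coefficient (population):
r = cov(X,Y) / (std(X) * std(Y))
Mean X = 1.3333, Mean Y = -0.55
Cov(X,Y) = 6.653333
Std(X) = 4.94593, Std(Y) = 5.980454
r = 0.2249

0.2249


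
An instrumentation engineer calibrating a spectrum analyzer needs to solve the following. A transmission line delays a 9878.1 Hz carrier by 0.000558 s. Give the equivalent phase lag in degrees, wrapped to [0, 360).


Phase shift from frequency and time delay:
phi = 360 * f * t_delay
    = 360 * 9878.1 * 0.000558
    = 1984.31 degrees
    mod 360 = 184.31 degrees

184.31 degrees


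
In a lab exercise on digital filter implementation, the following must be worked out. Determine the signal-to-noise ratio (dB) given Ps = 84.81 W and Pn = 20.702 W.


SNR in decibels:
SNR = 10 * log10(Ps / Pn)
    = 10 * log10(84.81 / 20.702)
    = 10 * log10(4.0967)
    = 10 * 0.6124
    = 6.12 dB

6.12 dB


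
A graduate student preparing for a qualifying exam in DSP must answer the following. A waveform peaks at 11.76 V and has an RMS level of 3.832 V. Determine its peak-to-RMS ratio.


Crest factor is the ratio of peak to RMS:
CF = V_peak / V_rms
   = 11.76 / 3.832
   = 3.0689

3.0689


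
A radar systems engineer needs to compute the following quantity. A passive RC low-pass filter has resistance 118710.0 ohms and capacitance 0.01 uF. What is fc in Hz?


Cutoff frequency of a first-order RC filter:
fc = 1 / (2 * pi * R * C)
C = 0.01 uF = 1e-08 F
fc = 1 / (2 * pi * 118710.0 * 1e-08)
   = 1 / 0.0074587692781529
   = 134.070376 Hz

134.070376 Hz


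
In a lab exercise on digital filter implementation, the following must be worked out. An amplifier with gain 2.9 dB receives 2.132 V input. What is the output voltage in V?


Output voltage from dB gain:
V_out = V_in * 10^(gain_dB / 20)
      = 2.132 * 10^(2.9 / 20)
      = 2.132 * 1.396368
      = 2.9771 V

2.9771 V


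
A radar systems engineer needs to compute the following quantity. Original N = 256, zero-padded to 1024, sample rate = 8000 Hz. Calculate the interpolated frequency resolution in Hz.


Frequency resolution after zero-padding:
N_padded = 256 * 4 = 1024
df = fs / N_padded
   = 8000 / 1024
   = 7.8125 Hz

7.8125 Hz


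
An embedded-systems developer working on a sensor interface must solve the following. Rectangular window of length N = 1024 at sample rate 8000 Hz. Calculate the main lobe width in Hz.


Main lobe width for a rectangular window:
Width = 2 * fs / N
      = 2 * 8000 / 1024
      = 16000 / 1024
      = 15.625 Hz

15.625 Hz


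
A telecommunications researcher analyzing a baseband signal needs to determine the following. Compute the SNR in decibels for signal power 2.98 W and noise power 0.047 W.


SNR in decibels:
SNR = 10 * log10(Ps / Pn)
    = 10 * log10(2.98 / 0.047)
    = 10 * log10(63.4043)
    = 10 * 1.8021
    = 18.02 dB

18.02 dB


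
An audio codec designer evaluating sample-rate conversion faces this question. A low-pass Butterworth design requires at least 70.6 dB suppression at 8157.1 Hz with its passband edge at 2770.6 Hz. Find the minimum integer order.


Butterworth filter order formula:
n = log10(10^(A/10) - 1) / (2 * log10(f_stop/f_pass))
10^(70.6/10) - 1 = 11481535.215
f_stop/f_pass = 8157.1 / 2770.6 = 2.9442
n = 7.5273 -> ceil = 8

8


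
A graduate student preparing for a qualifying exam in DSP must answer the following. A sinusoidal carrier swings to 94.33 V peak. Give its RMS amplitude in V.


RMS voltage for a sinusoidal waveform:
V_rms = V_peak / sqrt(2)
      = 94.33 / 1.414214
      = 66.701 V

66.701 V


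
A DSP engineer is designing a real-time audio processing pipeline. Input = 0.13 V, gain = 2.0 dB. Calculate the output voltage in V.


Output voltage from dB gain:
V_out = V_in * 10^(gain_dB / 20)
      = 0.13 * 10^(2.0 / 20)
      = 0.13 * 1.258925
      = 0.1637 V

0.1637 V


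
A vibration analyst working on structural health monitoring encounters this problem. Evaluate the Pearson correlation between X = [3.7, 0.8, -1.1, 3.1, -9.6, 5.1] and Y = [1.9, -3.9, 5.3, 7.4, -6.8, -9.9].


Pearson correlation coefficient (population):
r = cov(X,Y) / (std(X) * std(Y))
Mean X = 0.3333, Mean Y = -1.0
Cov(X,Y) = 6.301667
Std(X) = 4.876018, Std(Y) = 6.323501
r = 0.2044

0.2044


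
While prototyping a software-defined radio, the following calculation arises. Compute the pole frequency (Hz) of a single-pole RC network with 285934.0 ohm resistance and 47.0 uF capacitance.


Cutoff frequency of a first-order RC filter:
fc = 1 / (2 * pi * R * C)
C = 47.0 uF = 4.7e-05 F
fc = 1 / (2 * pi * 285934.0 * 4.7e-05)
   = 1 / 84.439086458285
   = 0.011843 Hz

0.011843 Hz


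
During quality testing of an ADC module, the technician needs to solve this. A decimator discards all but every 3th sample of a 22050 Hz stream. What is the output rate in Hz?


Decimation reduces the sample rate:
fs_out = fs_in / M
       = 22050 / 3
       = 7350.0 Hz

7350.0 Hz


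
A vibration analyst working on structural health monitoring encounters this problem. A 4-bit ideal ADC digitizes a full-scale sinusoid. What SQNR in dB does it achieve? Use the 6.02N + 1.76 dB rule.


Theoretical SNR for a full-scale sinusoid:
SNR = 6.02 * N + 1.76
    = 6.02 * 4 + 1.76
    = 24.08 + 1.76
    = 25.84 dB

25.84 dB


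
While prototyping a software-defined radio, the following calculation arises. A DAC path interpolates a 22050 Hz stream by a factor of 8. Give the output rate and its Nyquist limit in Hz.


Step 1 — output sample rate after interpolation by L:
fs_out = L * fs_in = 8 * 22050 = 176400 Hz

Step 2 — Nyquist frequency of the output stream:
f_Nyq = fs_out / 2 = 176400 / 2 = 88200.0 Hz

fs_out = 176400 Hz; f_Nyquist = 88200.0 Hz


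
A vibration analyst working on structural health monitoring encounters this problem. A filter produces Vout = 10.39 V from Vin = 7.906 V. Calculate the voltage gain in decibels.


Voltage gain in dB:
G = 20 * log10(Vout / Vin)
  = 20 * log10(10.39 / 7.906)
  = 20 * log10(1.314192)
  = 20 * 0.118659
  = 2.37 dB

2.37 dB


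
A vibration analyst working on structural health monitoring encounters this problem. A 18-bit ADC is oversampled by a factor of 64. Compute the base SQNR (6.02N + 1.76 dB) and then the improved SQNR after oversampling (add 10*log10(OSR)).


Step 1 — baseline SQNR at Nyquist:
SQNR_base = 6.02*N + 1.76
          = 6.02*18 + 1.76
          = 110.12 dB

Step 2 — oversampling processing gain:
G = 10*log10(OSR) = 10*log10(64) = 18.06 dB

Step 3 — total:
SQNR_total = 110.12 + 18.06 = 128.18 dB

Base SQNR = 110.12 dB; oversampled SQNR = 128.18 dB


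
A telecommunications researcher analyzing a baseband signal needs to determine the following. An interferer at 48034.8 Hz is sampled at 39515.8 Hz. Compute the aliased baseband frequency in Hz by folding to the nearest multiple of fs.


Compute the nearest integer multiple of fs to the signal:
n = round(48034.8 / 39515.8) = 1
f_alias = |48034.8 - 1 * 39515.8|
        = |48034.8 - 39515.8|
        = 8519.0 Hz

8519.0


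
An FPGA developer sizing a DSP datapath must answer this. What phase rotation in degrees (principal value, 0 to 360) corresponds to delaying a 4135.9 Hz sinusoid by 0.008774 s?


Phase shift from frequency and time delay:
phi = 360 * f * t_delay
    = 360 * 4135.9 * 0.008774
    = 13063.82 degrees
    mod 360 = 103.82 degrees

103.82 degrees


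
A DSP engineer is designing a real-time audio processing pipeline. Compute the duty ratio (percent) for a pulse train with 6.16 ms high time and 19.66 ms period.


Duty cycle as a percentage:
DC = (t_on / T) * 100
   = (6.16 / 19.66) * 100
   = 0.313327 * 100
   = 31.33 %

31.33 %


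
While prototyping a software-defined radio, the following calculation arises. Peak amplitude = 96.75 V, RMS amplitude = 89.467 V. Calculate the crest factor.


Crest factor is the ratio of peak to RMS:
CF = V_peak / V_rms
   = 96.75 / 89.467
   = 1.0814

1.0814


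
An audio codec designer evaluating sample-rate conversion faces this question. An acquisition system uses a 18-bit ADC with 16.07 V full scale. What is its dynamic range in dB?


Dynamic range from full-scale to LSB:
V_min = V_max / 2^bits = 16.07 / 2^18
DR = 20 * log10(V_max / V_min)
   = 20 * log10(2^18)
   = 20 * 18 * log10(2)
   = 108.37 dB

108.37 dB


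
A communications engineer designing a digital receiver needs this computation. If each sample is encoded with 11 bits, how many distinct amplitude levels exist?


Number of quantization levels = 2^N
= 2^11
= 2048

2048


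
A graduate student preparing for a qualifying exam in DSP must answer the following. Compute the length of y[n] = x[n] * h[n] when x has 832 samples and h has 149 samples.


Linear convolution output length:
L = N + M - 1
  = 832 + 149 - 1
  = 980 samples

980


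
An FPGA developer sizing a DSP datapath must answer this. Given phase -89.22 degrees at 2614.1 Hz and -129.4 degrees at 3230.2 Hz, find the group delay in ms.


Group delay from phase difference:
tau = -d(phi)/d(omega)
d(phi) = -40.18 deg = -0.701273 rad
d(omega) = 2*pi*(3230.2 - 2614.1) = 3871.0705 rad/s
tau = -(-0.701273) / 3871.0705
    = 0.1812 ms

0.1812 ms


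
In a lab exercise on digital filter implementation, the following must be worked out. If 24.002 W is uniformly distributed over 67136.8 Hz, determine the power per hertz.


Power spectral density:
PSD = P / BW
    = 24.002 / 67136.8
    = 0.00035751 W/Hz

0.00035751 W/Hz


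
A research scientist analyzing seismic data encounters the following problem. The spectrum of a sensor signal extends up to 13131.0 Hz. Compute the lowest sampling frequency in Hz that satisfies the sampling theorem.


The Nyquist rate is twice the maximum frequency component.
fs_min = 2 * fmax
      = 2 * 13131.0
      = 26262.0 Hz

26262.0


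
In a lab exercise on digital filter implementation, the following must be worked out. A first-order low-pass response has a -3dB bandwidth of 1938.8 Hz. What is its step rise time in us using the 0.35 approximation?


Rise time from bandwidth relationship:
tr = 0.35 / BW
   = 0.35 / 1938.8
   = 0.0001805240355 s
   = 180.524 us

180.524 us


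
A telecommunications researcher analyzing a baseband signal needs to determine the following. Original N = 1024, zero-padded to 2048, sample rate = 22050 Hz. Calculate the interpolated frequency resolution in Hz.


Frequency resolution after zero-padding:
N_padded = 1024 * 2 = 2048
df = fs / N_padded
   = 22050 / 2048
   = 10.7666 Hz

10.7666 Hz


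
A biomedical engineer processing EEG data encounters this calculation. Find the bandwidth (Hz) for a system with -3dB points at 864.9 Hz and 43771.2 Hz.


Bandwidth is the difference of -3dB frequencies:
BW = f_high - f_low
   = 43771.2 - 864.9
   = 42906.3 Hz

42906.3 Hz


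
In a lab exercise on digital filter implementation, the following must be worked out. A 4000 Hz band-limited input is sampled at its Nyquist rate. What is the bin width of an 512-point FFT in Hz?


Step 1 — Nyquist sampling rate:
fs = 2 * fmax = 2 * 4000 = 8000 Hz

Step 2 — DFT bin spacing:
df = fs / N = 8000 / 512 = 15.625 Hz

15.625 Hz


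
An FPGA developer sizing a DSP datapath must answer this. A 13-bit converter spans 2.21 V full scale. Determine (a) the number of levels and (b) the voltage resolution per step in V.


Step 1 — number of quantization levels:
L = 2^N = 2^13 = 8192

Step 2 — LSB step size:
delta = Vfs / L
      = 2.21 / 8192
      = 0.00026978 V

Levels = 8192; step size = 0.00026978 V


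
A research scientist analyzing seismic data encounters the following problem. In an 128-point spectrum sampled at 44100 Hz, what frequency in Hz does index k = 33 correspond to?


Frequency of DFT bin k:
f_k = k * fs / N
    = 33 * 44100 / 128
    = 1455300 / 128
    = 11369.531 Hz

11369.531 Hz


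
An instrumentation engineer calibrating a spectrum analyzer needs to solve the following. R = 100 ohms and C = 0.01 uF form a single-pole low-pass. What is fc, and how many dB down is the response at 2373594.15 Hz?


Step 1 — cutoff frequency:
fc = 1 / (2*pi*R*C)
C = 0.01 uF = 1e-08 F
fc = 1 / (2*pi*100*1e-08)
   = 159154.943 Hz

Step 2 — magnitude at f = 2373594.15 Hz:
|H(f)| = 1 / sqrt(1 + (f/fc)^2)
f/fc = 2373594.15 / 159154.943 = 14.913732
|H| = 1 / sqrt(1 + 222.419402) = 0.0669021
|H|_dB = 20*log10(0.0669021) = -23.49 dB

fc = 159154.943 Hz; |H(2373594.15 Hz)| = -23.49 dB


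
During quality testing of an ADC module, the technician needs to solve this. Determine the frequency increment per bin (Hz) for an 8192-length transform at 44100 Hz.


DFT frequency resolution:
df = fs / N
   = 44100 / 8192
   = 5.3833 Hz

5.3833 Hz


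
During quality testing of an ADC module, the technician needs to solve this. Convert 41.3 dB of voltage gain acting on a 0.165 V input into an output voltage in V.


Output voltage from dB gain:
V_out = V_in * 10^(gain_dB / 20)
      = 0.165 * 10^(41.3 / 20)
      = 0.165 * 116.144861
      = 19.1639 V

19.1639 V


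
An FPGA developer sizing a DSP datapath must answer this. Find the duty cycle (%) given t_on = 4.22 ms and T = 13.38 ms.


Duty cycle as a percentage:
DC = (t_on / T) * 100
   = (4.22 / 13.38) * 100
   = 0.315396 * 100
   = 31.54 %

31.54 %


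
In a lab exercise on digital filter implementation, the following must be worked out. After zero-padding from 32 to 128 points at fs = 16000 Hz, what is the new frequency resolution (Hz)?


Frequency resolution after zero-padding:
N_padded = 32 * 4 = 128
df = fs / N_padded
   = 16000 / 128
   = 125.0 Hz

125.0 Hz


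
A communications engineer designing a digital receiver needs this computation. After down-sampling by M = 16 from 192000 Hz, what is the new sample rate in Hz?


Decimation reduces the sample rate:
fs_out = fs_in / M
       = 192000 / 16
       = 12000.0 Hz

12000.0 Hz


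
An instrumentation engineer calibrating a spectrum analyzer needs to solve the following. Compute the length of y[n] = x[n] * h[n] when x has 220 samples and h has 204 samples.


Linear convolution output length:
L = N + M - 1
  = 220 + 204 - 1
  = 423 samples

423


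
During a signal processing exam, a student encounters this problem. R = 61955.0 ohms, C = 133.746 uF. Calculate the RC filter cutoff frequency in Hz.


Cutoff frequency of a first-order RC filter:
fc = 1 / (2 * pi * R * C)
C = 133.746 uF = 0.000133746 F
fc = 1 / (2 * pi * 61955.0 * 0.000133746)
   = 1 / 52.063940139236
   = 0.019207 Hz

0.019207 Hz


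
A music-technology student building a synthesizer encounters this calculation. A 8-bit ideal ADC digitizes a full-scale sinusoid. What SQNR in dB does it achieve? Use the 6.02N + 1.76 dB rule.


Theoretical SNR for a full-scale sinusoid:
SNR = 6.02 * N + 1.76
    = 6.02 * 8 + 1.76
    = 48.16 + 1.76
    = 49.92 dB

49.92 dB


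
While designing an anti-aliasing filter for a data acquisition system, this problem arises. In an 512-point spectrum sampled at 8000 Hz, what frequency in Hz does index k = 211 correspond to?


Frequency of DFT bin k:
f_k = k * fs / N
    = 211 * 8000 / 512
    = 1688000 / 512
    = 3296.875 Hz

3296.875 Hz


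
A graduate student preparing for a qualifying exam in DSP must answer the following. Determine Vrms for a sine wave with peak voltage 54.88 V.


RMS voltage for a sinusoidal waveform:
V_rms = V_peak / sqrt(2)
      = 54.88 / 1.414214
      = 38.806 V

38.806 V


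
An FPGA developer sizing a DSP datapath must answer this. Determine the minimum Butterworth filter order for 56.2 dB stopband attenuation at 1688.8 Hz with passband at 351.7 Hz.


Butterworth filter order formula:
n = log10(10^(A/10) - 1) / (2 * log10(f_stop/f_pass))
10^(56.2/10) - 1 = 416868.3835
f_stop/f_pass = 1688.8 / 351.7 = 4.8018
n = 4.1238 -> ceil = 5

5


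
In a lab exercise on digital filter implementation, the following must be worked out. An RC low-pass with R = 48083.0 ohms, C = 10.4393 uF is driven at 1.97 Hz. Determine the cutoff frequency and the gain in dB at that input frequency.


Step 1 — cutoff frequency:
fc = 1 / (2*pi*R*C)
C = 10.4393 uF = 1.04393e-05 F
fc = 1 / (2*pi*48083.0*1.04393e-05)
   = 0.317071 Hz

Step 2 — magnitude at f = 1.97 Hz:
|H(f)| = 1 / sqrt(1 + (f/fc)^2)
f/fc = 1.97 / 0.317071 = 6.213119
|H| = 1 / sqrt(1 + 38.602848) = 0.1589047
|H|_dB = 20*log10(0.1589047) = -15.98 dB

fc = 0.317071 Hz; |H(1.97 Hz)| = -15.98 dB


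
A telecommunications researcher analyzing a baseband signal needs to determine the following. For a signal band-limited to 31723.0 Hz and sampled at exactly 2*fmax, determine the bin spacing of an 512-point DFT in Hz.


Step 1 — Nyquist sampling rate:
fs = 2 * fmax = 2 * 31723.0 = 63446.0 Hz

Step 2 — DFT bin spacing:
df = fs / N = 63446.0 / 512 = 123.918 Hz

123.918 Hz


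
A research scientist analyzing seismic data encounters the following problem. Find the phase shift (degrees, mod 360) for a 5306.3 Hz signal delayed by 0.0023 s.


Phase shift from frequency and time delay:
phi = 360 * f * t_delay
    = 360 * 5306.3 * 0.0023
    = 4393.62 degrees
    mod 360 = 73.62 degrees

73.62 degrees


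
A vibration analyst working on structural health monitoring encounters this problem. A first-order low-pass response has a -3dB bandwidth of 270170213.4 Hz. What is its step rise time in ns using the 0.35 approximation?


Rise time from bandwidth relationship:
tr = 0.35 / BW
   = 0.35 / 270170213.4
   = 1.2954796e-09 s
   = 1.2955 ns

1.2955 ns


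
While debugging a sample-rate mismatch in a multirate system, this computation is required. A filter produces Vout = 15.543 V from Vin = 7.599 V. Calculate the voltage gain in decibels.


Voltage gain in dB:
G = 20 * log10(Vout / Vin)
  = 20 * log10(15.543 / 7.599)
  = 20 * log10(2.045401)
  = 20 * 0.310778
  = 6.22 dB

6.22 dB


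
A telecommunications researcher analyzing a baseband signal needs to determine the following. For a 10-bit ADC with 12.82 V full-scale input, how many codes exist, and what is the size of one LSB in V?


Step 1 — number of quantization levels:
L = 2^N = 2^10 = 1024

Step 2 — LSB step size:
delta = Vfs / L
      = 12.82 / 1024
      = 0.01251953 V

Levels = 1024; step size = 0.01251953 V


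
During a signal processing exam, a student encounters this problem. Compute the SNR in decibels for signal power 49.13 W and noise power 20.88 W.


SNR in decibels:
SNR = 10 * log10(Ps / Pn)
    = 10 * log10(49.13 / 20.88)
    = 10 * log10(2.353)
    = 10 * 0.3716
    = 3.72 dB

3.72 dB


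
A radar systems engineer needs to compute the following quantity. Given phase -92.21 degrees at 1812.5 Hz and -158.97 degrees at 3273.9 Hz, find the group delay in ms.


Group delay from phase difference:
tau = -d(phi)/d(omega)
d(phi) = -66.76 deg = -1.165182 rad
d(omega) = 2*pi*(3273.9 - 1812.5) = 9182.247 rad/s
tau = -(-1.165182) / 9182.247
    = 0.1269 ms

0.1269 ms


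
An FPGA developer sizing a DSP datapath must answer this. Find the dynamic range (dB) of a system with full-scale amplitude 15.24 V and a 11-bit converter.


Dynamic range from full-scale to LSB:
V_min = V_max / 2^bits = 15.24 / 2^11
DR = 20 * log10(V_max / V_min)
   = 20 * log10(2^11)
   = 20 * 11 * log10(2)
   = 66.23 dB

66.23 dB


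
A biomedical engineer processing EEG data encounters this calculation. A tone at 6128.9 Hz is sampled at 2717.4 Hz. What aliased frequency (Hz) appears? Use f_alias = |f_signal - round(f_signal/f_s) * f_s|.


Compute the nearest integer multiple of fs to the signal:
n = round(6128.9 / 2717.4) = 2
f_alias = |6128.9 - 2 * 2717.4|
        = |6128.9 - 5434.8|
        = 694.1 Hz

694.1


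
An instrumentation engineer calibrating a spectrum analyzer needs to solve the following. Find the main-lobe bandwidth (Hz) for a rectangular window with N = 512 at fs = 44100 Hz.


Main lobe width for a rectangular window:
Width = 2 * fs / N
      = 2 * 44100 / 512
      = 88200 / 512
      = 172.266 Hz

172.266 Hz


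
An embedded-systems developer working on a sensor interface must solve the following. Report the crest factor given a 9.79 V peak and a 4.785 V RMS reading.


Crest factor is the ratio of peak to RMS:
CF = V_peak / V_rms
   = 9.79 / 4.785
   = 2.046

2.046


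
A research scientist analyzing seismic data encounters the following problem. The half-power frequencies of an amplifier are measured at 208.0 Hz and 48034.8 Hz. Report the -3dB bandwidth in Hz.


Bandwidth is the difference of -3dB frequencies:
BW = f_high - f_low
   = 48034.8 - 208.0
   = 47826.8 Hz

47826.8 Hz


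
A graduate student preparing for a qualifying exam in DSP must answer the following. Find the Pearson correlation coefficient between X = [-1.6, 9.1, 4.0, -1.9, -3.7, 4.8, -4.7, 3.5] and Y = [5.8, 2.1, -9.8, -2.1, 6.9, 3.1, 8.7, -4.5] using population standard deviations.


Pearson correlation coefficient (population):
r = cov(X,Y) / (std(X) * std(Y))
Mean X = 1.1875, Mean Y = 1.275
Cov(X,Y) = -13.097812
Std(X) = 4.538292, Std(Y) = 5.901854
r = -0.489

-0.489


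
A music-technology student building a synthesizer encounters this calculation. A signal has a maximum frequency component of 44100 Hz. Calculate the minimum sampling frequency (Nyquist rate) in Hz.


The Nyquist rate is twice the maximum frequency component.
fs_min = 2 * fmax
      = 2 * 44100
      = 88200 Hz

88200


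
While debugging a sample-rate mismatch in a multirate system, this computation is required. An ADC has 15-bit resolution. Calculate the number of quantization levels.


Number of quantization levels = 2^N
= 2^15
= 32768

32768


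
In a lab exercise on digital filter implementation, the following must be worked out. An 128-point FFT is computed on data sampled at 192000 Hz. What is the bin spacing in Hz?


DFT frequency resolution:
df = fs / N
   = 192000 / 128
   = 1500.0 Hz

1500.0 Hz


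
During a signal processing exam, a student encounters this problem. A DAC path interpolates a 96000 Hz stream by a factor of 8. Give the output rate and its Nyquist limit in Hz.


Step 1 — output sample rate after interpolation by L:
fs_out = L * fs_in = 8 * 96000 = 768000 Hz

Step 2 — Nyquist frequency of the output stream:
f_Nyq = fs_out / 2 = 768000 / 2 = 384000.0 Hz

fs_out = 768000 Hz; f_Nyquist = 384000.0 Hz


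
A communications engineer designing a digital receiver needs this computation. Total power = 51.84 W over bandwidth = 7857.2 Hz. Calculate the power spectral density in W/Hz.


Power spectral density:
PSD = P / BW
    = 51.84 / 7857.2
    = 0.00659777 W/Hz

0.00659777 W/Hz


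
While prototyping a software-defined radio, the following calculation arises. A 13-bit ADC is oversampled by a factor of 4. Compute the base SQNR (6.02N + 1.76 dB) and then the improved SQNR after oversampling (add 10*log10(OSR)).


Step 1 — baseline SQNR at Nyquist:
SQNR_base = 6.02*N + 1.76
          = 6.02*13 + 1.76
          = 80.02 dB

Step 2 — oversampling processing gain:
G = 10*log10(OSR) = 10*log10(4) = 6.02 dB

Step 3 — total:
SQNR_total = 80.02 + 6.02 = 86.04 dB

Base SQNR = 80.02 dB; oversampled SQNR = 86.04 dB


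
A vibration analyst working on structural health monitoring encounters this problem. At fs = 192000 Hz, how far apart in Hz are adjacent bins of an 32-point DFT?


DFT frequency resolution:
df = fs / N
   = 192000 / 32
   = 6000.0 Hz

6000.0 Hz


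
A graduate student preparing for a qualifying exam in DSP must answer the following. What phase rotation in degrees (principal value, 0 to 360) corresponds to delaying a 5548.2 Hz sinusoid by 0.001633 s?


Phase shift from frequency and time delay:
phi = 360 * f * t_delay
    = 360 * 5548.2 * 0.001633
    = 3261.68 degrees
    mod 360 = 21.68 degrees

21.68 degrees


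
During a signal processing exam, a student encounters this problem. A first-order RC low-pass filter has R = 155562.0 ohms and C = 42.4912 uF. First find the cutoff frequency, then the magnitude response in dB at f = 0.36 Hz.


Step 1 — cutoff frequency:
fc = 1 / (2*pi*R*C)
C = 42.4912 uF = 4.24912e-05 F
fc = 1 / (2*pi*155562.0*4.24912e-05)
   = 0.0240778 Hz

Step 2 — magnitude at f = 0.36 Hz:
|H(f)| = 1 / sqrt(1 + (f/fc)^2)
f/fc = 0.36 / 0.0240778 = 14.951532
|H| = 1 / sqrt(1 + 223.548309) = 0.0667337
|H|_dB = 20*log10(0.0667337) = -23.51 dB

fc = 0.0240778 Hz; |H(0.36 Hz)| = -23.51 dB


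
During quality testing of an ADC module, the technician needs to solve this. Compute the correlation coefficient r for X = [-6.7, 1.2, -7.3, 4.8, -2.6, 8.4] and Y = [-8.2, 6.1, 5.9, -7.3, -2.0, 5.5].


Pearson correlation coefficient (population):
r = cov(X,Y) / (std(X) * std(Y))
Mean X = -0.3667, Mean Y = 0.0
Cov(X,Y) = 5.925
Std(X) = 5.761558, Std(Y) = 6.14817
r = 0.1673

0.1673


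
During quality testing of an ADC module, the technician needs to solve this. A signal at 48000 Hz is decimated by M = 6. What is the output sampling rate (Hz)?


Decimation reduces the sample rate:
fs_out = fs_in / M
       = 48000 / 6
       = 8000.0 Hz

8000.0 Hz


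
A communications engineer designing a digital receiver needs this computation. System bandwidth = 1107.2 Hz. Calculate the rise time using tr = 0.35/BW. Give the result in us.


Rise time from bandwidth relationship:
tr = 0.35 / BW
   = 0.35 / 1107.2
   = 0.0003161127168 s
   = 316.1127 us

316.1127 us


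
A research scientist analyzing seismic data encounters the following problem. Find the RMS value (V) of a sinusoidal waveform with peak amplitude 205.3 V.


RMS voltage for a sinusoidal waveform:
V_rms = V_peak / sqrt(2)
      = 205.3 / 1.414214
      = 145.169 V

145.169 V


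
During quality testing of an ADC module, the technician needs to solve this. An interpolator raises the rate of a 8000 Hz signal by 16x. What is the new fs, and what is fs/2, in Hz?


Step 1 — output sample rate after interpolation by L:
fs_out = L * fs_in = 16 * 8000 = 128000 Hz

Step 2 — Nyquist frequency of the output stream:
f_Nyq = fs_out / 2 = 128000 / 2 = 64000.0 Hz

fs_out = 128000 Hz; f_Nyquist = 64000.0 Hz


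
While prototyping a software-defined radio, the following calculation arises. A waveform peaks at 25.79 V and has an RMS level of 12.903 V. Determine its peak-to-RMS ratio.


Crest factor is the ratio of peak to RMS:
CF = V_peak / V_rms
   = 25.79 / 12.903
   = 1.9988

1.9988


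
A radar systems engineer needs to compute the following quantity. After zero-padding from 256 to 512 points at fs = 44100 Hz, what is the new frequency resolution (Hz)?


Frequency resolution after zero-padding:
N_padded = 256 * 2 = 512
df = fs / N_padded
   = 44100 / 512
   = 86.1328 Hz

86.1328 Hz


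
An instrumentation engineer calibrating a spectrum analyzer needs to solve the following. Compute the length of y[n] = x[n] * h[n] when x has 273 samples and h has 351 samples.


Linear convolution output length:
L = N + M - 1
  = 273 + 351 - 1
  = 623 samples

623


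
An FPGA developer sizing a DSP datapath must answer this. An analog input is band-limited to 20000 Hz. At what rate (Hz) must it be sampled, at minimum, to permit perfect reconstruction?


The Nyquist rate is twice the maximum frequency component.
fs_min = 2 * fmax
      = 2 * 20000
      = 40000 Hz

40000


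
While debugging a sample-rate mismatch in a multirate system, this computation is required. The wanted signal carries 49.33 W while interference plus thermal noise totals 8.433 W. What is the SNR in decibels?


SNR in decibels:
SNR = 10 * log10(Ps / Pn)
    = 10 * log10(49.33 / 8.433)
    = 10 * log10(5.8496)
    = 10 * 0.7671
    = 7.67 dB

7.67 dB


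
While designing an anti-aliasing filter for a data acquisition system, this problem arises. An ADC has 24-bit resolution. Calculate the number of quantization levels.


Number of quantization levels = 2^N
= 2^24
= 16777216

16777216


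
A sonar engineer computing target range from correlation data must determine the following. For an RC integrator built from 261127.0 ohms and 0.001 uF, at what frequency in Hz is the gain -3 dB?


Cutoff frequency of a first-order RC filter:
fc = 1 / (2 * pi * R * C)
C = 0.001 uF = 1e-09 F
fc = 1 / (2 * pi * 261127.0 * 1e-09)
   = 1 / 0.0016407093297079
   = 609.492481 Hz

609.492481 Hz


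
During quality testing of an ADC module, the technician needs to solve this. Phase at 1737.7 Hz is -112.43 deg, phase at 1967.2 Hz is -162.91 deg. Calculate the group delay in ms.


Group delay from phase difference:
tau = -d(phi)/d(omega)
d(phi) = -50.48 deg = -0.881042 rad
d(omega) = 2*pi*(1967.2 - 1737.7) = 1441.991 rad/s
tau = -(-0.881042) / 1441.991
    = 0.611 ms

0.611 ms


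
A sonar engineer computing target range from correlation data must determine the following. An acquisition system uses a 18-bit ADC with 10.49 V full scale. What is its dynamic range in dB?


Dynamic range from full-scale to LSB:
V_min = V_max / 2^bits = 10.49 / 2^18
DR = 20 * log10(V_max / V_min)
   = 20 * log10(2^18)
   = 20 * 18 * log10(2)
   = 108.37 dB

108.37 dB


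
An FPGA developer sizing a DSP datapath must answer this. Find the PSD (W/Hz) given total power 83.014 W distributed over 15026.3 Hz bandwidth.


Power spectral density:
PSD = P / BW
    = 83.014 / 15026.3
    = 0.00552458 W/Hz

0.00552458 W/Hz


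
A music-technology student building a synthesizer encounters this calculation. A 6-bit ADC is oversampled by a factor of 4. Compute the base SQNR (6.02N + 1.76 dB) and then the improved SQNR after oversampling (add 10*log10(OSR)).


Step 1 — baseline SQNR at Nyquist:
SQNR_base = 6.02*N + 1.76
          = 6.02*6 + 1.76
          = 37.88 dB

Step 2 — oversampling processing gain:
G = 10*log10(OSR) = 10*log10(4) = 6.02 dB

Step 3 — total:
SQNR_total = 37.88 + 6.02 = 43.9 dB

Base SQNR = 37.88 dB; oversampled SQNR = 43.9 dB


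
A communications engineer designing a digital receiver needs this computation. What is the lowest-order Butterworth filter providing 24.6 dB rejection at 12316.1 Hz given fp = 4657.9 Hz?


Butterworth filter order formula:
n = log10(10^(A/10) - 1) / (2 * log10(f_stop/f_pass))
10^(24.6/10) - 1 = 287.4032
f_stop/f_pass = 12316.1 / 4657.9 = 2.6441
n = 2.911 -> ceil = 3

3


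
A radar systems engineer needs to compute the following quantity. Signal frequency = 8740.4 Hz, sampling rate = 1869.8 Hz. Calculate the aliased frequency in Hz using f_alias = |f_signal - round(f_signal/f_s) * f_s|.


Compute the nearest integer multiple of fs to the signal:
n = round(8740.4 / 1869.8) = 5
f_alias = |8740.4 - 5 * 1869.8|
        = |8740.4 - 9349.0|
        = 608.6 Hz

608.6


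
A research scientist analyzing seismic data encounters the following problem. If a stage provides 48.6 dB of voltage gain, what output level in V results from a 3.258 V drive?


Output voltage from dB gain:
V_out = V_in * 10^(gain_dB / 20)
      = 3.258 * 10^(48.6 / 20)
      = 3.258 * 269.15348
      = 876.902 V

876.902 V


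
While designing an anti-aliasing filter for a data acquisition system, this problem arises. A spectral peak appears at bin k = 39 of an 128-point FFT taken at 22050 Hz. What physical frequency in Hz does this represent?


Frequency of DFT bin k:
f_k = k * fs / N
    = 39 * 22050 / 128
    = 859950 / 128
    = 6718.359 Hz

6718.359 Hz
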